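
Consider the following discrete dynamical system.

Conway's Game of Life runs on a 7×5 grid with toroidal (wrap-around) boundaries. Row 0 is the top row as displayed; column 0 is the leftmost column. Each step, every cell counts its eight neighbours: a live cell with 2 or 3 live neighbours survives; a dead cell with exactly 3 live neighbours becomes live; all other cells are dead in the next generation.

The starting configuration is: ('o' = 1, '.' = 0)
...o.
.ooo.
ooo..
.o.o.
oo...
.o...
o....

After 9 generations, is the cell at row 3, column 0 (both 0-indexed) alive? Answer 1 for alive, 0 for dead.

t=0: ...o.
.ooo.
ooo..
.o.o.
oo...
.o...
o....
t=1: .o.oo
o..oo
o...o
....o
oo...
.o...
.....
t=2: ..oo.
.oo..
.....
.o..o
oo...
oo...
o.o..
t=3: ...o.
.ooo.
ooo..
.o...
..o.o
..o.o
o.ooo
t=4: o....
o..oo
o..o.
...o.
ooo..
..o..
ooo..
t=5: ..oo.
oo.o.
o.oo.
o..o.
.ooo.
...o.
o.o..
t=6: o..o.
o....
o..o.
o....
.o.o.
...oo
.oo.o
t=7: o.oo.
oo...
oo...
ooo..
o.oo.
.o..o
.oo..
t=8: o..oo
.....
....o
...o.
...o.
....o
....o
t=9: o..oo
o..o.
.....
...oo
...oo
...oo
.....

0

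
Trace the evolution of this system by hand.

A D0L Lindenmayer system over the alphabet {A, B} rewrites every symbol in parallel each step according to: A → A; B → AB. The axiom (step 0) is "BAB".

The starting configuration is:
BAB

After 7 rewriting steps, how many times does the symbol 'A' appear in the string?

t=0: BAB
t=1: ABAAB
t=2: AABAAAB
t=3: AAABAAAAB
t=4: AAAABAAAAAB
t=5: AAAAABAAAAAAB
t=6: AAAAAABAAAAAAAB
t=7: AAAAAAABAAAAAAAAB

15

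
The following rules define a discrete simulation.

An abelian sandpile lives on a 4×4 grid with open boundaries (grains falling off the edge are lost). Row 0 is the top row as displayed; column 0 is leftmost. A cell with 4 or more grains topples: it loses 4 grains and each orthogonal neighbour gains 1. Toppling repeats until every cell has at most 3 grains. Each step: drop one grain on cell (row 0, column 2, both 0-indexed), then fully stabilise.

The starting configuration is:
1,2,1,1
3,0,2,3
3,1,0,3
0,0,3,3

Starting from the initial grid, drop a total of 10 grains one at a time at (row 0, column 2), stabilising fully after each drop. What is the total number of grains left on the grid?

0) 1,2,1,1
3,0,2,3
3,1,0,3
0,0,3,3
1) 1,2,2,1
3,0,2,3
3,1,0,3
0,0,3,3
2) 1,2,3,1
3,0,2,3
3,1,0,3
0,0,3,3
3) 1,3,0,2
3,0,3,3
3,1,0,3
0,0,3,3
4) 1,3,1,2
3,0,3,3
3,1,0,3
0,0,3,3
5) 1,3,2,2
3,0,3,3
3,1,0,3
0,0,3,3
6) 1,3,3,2
3,0,3,3
3,1,0,3
0,0,3,3
7) 2,0,3,0
3,2,1,2
3,1,3,1
0,1,0,1
8) 2,1,0,1
3,2,2,2
3,1,3,1
0,1,0,1
9) 2,1,1,1
3,2,2,2
3,1,3,1
0,1,0,1
10) 2,1,2,1
3,2,2,2
3,1,3,1
0,1,0,1

25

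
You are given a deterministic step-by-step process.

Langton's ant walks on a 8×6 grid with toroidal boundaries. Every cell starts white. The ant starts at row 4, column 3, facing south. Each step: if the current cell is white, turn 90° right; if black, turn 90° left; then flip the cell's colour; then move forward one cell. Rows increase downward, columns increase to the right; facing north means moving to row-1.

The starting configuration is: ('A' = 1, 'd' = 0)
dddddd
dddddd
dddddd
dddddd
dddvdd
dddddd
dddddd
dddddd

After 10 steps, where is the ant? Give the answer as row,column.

step 0: dddddd
dddddd
dddddd
dddddd
dddvdd
dddddd
dddddd
dddddd
step 1: dddddd
dddddd
dddddd
dddddd
dd<Add
dddddd
dddddd
dddddd
step 2: dddddd
dddddd
dddddd
dd^ddd
ddAAdd
dddddd
dddddd
dddddd
step 3: dddddd
dddddd
dddddd
ddA>dd
ddAAdd
dddddd
dddddd
dddddd
step 4: dddddd
dddddd
dddddd
ddAAdd
ddAvdd
dddddd
dddddd
dddddd
step 5: dddddd
dddddd
dddddd
ddAAdd
ddAd>d
dddddd
dddddd
dddddd
step 6: dddddd
dddddd
dddddd
ddAAdd
ddAdAd
ddddvd
dddddd
dddddd
step 7: dddddd
dddddd
dddddd
ddAAdd
ddAdAd
ddd<Ad
dddddd
dddddd
step 8: dddddd
dddddd
dddddd
ddAAdd
ddA^Ad
dddAAd
dddddd
dddddd
step 9: dddddd
dddddd
dddddd
ddAAdd
ddAA>d
dddAAd
dddddd
dddddd
step 10: dddddd
dddddd
dddddd
ddAA^d
ddAAdd
dddAAd
dddddd
dddddd

3,4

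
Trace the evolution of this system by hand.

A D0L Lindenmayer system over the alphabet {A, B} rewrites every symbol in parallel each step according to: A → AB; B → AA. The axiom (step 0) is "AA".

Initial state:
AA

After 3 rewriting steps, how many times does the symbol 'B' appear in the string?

gen 0: AA
gen 1: ABAB
gen 2: ABAAABAA
gen 3: ABAAABABABAAABAB

6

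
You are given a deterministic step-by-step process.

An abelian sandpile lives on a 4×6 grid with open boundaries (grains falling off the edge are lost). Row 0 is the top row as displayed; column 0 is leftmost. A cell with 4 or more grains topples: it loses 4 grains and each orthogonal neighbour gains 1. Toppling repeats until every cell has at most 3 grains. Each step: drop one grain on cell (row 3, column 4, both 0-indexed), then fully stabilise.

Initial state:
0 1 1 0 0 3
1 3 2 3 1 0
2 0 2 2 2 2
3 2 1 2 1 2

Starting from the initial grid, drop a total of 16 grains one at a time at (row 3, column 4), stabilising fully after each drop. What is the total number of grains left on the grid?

k=0  0 1 1 0 0 3
1 3 2 3 1 0
2 0 2 2 2 2
3 2 1 2 1 2
k=1  0 1 1 0 0 3
1 3 2 3 1 0
2 0 2 2 2 2
3 2 1 2 2 2
k=2  0 1 1 0 0 3
1 3 2 3 1 0
2 0 2 2 2 2
3 2 1 2 3 2
k=3  0 1 1 0 0 3
1 3 2 3 1 0
2 0 2 2 3 2
3 2 1 3 0 3
k=4  0 1 1 0 0 3
1 3 2 3 1 0
2 0 2 2 3 2
3 2 1 3 1 3
k=5  0 1 1 0 0 3
1 3 2 3 1 0
2 0 2 2 3 2
3 2 1 3 2 3
k=6  0 1 1 0 0 3
1 3 2 3 1 0
2 0 2 2 3 2
3 2 1 3 3 3
k=7  0 1 1 1 0 3
1 3 3 0 3 1
2 0 3 1 2 0
3 2 2 1 3 1
k=8  0 1 1 1 0 3
1 3 3 0 3 1
2 0 3 1 3 0
3 2 2 2 0 2
k=9  0 1 1 1 0 3
1 3 3 0 3 1
2 0 3 1 3 0
3 2 2 2 1 2
k=10  0 1 1 1 0 3
1 3 3 0 3 1
2 0 3 1 3 0
3 2 2 2 2 2
k=11  0 1 1 1 0 3
1 3 3 0 3 1
2 0 3 1 3 0
3 2 2 2 3 2
k=12  0 1 1 1 1 3
1 3 3 1 0 2
2 0 3 2 1 1
3 2 2 3 1 3
k=13  0 1 1 1 1 3
1 3 3 1 0 2
2 0 3 2 1 1
3 2 2 3 2 3
k=14  0 1 1 1 1 3
1 3 3 1 0 2
2 0 3 2 1 1
3 2 2 3 3 3
k=15  0 1 1 1 1 3
1 3 3 1 0 2
2 0 3 3 2 2
3 2 3 0 2 0
k=16  0 1 1 1 1 3
1 3 3 1 0 2
2 0 3 3 2 2
3 2 3 0 3 0

40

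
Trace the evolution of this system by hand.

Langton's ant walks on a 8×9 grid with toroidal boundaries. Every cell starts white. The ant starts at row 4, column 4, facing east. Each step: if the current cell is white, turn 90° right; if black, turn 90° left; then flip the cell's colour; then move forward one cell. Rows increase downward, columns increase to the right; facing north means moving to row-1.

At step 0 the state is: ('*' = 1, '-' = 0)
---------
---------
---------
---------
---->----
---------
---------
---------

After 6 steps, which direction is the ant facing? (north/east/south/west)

gen 0: ---------
---------
---------
---------
---->----
---------
---------
---------
gen 1: ---------
---------
---------
---------
----*----
----v----
---------
---------
gen 2: ---------
---------
---------
---------
----*----
---<*----
---------
---------
gen 3: ---------
---------
---------
---------
---^*----
---**----
---------
---------
gen 4: ---------
---------
---------
---------
---*>----
---**----
---------
---------
gen 5: ---------
---------
---------
----^----
---*-----
---**----
---------
---------
gen 6: ---------
---------
---------
----*>---
---*-----
---**----
---------
---------

east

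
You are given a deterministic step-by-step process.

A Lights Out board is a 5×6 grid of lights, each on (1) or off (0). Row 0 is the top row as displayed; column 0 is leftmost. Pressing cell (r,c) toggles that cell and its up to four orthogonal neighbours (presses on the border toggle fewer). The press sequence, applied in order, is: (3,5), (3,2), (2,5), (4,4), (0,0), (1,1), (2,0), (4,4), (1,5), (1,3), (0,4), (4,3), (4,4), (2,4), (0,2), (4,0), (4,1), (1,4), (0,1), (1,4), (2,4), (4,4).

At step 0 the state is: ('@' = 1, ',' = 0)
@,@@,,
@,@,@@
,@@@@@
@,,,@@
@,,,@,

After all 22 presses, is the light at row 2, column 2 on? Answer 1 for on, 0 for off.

0

gen 0: @,@@,,
@,@,@@
,@@@@@
@,,,@@
@,,,@,
gen 1: @,@@,,
@,@,@@
,@@@@,
@,,,,,
@,,,@@
gen 2: @,@@,,
@,@,@@
,@,@@,
@@@@,,
@,@,@@
gen 3: @,@@,,
@,@,@,
,@,@,@
@@@@,@
@,@,@@
gen 4: @,@@,,
@,@,@,
,@,@,@
@@@@@@
@,@@,,
gen 5: ,@@@,,
,,@,@,
,@,@,@
@@@@@@
@,@@,,
gen 6: ,,@@,,
@@,,@,
,,,@,@
@@@@@@
@,@@,,
gen 7: ,,@@,,
,@,,@,
@@,@,@
,@@@@@
@,@@,,
gen 8: ,,@@,,
,@,,@,
@@,@,@
,@@@,@
@,@,@@
gen 9: ,,@@,@
,@,,,@
@@,@,,
,@@@,@
@,@,@@
gen 10: ,,@,,@
,@@@@@
@@,,,,
,@@@,@
@,@,@@
gen 11: ,,@@@,
,@@@,@
@@,,,,
,@@@,@
@,@,@@
gen 12: ,,@@@,
,@@@,@
@@,,,,
,@@,,@
@,,@,@
gen 13: ,,@@@,
,@@@,@
@@,,,,
,@@,@@
@,,,@,
gen 14: ,,@@@,
,@@@@@
@@,@@@
,@@,,@
@,,,@,
gen 15: ,@,,@,
,@,@@@
@@,@@@
,@@,,@
@,,,@,
gen 16: ,@,,@,
,@,@@@
@@,@@@
@@@,,@
,@,,@,
gen 17: ,@,,@,
,@,@@@
@@,@@@
@,@,,@
@,@,@,
gen 18: ,@,,,,
,@,,,,
@@,@,@
@,@,,@
@,@,@,
gen 19: @,@,,,
,,,,,,
@@,@,@
@,@,,@
@,@,@,
gen 20: @,@,@,
,,,@@@
@@,@@@
@,@,,@
@,@,@,
gen 21: @,@,@,
,,,@,@
@@,,,,
@,@,@@
@,@,@,
gen 22: @,@,@,
,,,@,@
@@,,,,
@,@,,@
@,@@,@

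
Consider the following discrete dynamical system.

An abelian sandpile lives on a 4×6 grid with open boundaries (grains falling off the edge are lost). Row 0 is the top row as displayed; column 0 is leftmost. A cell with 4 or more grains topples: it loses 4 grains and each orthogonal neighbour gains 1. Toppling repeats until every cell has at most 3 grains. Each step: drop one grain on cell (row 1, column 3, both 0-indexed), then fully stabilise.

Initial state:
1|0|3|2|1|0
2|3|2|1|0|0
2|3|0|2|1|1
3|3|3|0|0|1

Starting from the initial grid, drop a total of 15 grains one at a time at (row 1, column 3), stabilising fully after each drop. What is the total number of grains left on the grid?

gen 0: 1|0|3|2|1|0
2|3|2|1|0|0
2|3|0|2|1|1
3|3|3|0|0|1
gen 1: 1|0|3|2|1|0
2|3|2|2|0|0
2|3|0|2|1|1
3|3|3|0|0|1
gen 2: 1|0|3|2|1|0
2|3|2|3|0|0
2|3|0|2|1|1
3|3|3|0|0|1
gen 3: 1|0|3|3|1|0
2|3|3|0|1|0
2|3|0|3|1|1
3|3|3|0|0|1
gen 4: 1|0|3|3|1|0
2|3|3|1|1|0
2|3|0|3|1|1
3|3|3|0|0|1
gen 5: 1|0|3|3|1|0
2|3|3|2|1|0
2|3|0|3|1|1
3|3|3|0|0|1
gen 6: 1|0|3|3|1|0
2|3|3|3|1|0
2|3|0|3|1|1
3|3|3|0|0|1
gen 7: 2|2|1|1|2|0
0|2|3|3|2|0
1|3|0|1|2|1
1|2|1|2|0|1
gen 8: 2|2|2|2|2|0
0|3|0|1|3|0
1|3|1|2|2|1
1|2|1|2|0|1
gen 9: 2|2|2|2|2|0
0|3|0|2|3|0
1|3|1|2|2|1
1|2|1|2|0|1
gen 10: 2|2|2|2|2|0
0|3|0|3|3|0
1|3|1|2|2|1
1|2|1|2|0|1
gen 11: 2|2|2|3|3|0
0|3|1|1|0|1
1|3|1|3|3|1
1|2|1|2|0|1
gen 12: 2|2|2|3|3|0
0|3|1|2|0|1
1|3|1|3|3|1
1|2|1|2|0|1
gen 13: 2|2|2|3|3|0
0|3|1|3|0|1
1|3|1|3|3|1
1|2|1|2|0|1
gen 14: 2|2|3|1|0|1
0|3|2|2|3|1
1|3|2|1|0|2
1|2|1|3|1|1
gen 15: 2|2|3|1|0|1
0|3|2|3|3|1
1|3|2|1|0|2
1|2|1|3|1|1

39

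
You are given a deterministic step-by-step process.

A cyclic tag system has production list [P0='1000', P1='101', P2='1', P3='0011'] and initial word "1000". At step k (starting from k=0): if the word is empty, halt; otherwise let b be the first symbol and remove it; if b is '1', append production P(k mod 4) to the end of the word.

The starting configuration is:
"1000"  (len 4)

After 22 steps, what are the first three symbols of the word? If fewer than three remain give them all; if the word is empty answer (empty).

[0] "1000"  (len 4)
[1] "0001000"  (len 7)
[2] "001000"  (len 6)
[3] "01000"  (len 5)
[4] "1000"  (len 4)
[5] "0001000"  (len 7)
[6] "001000"  (len 6)
[7] "01000"  (len 5)
[8] "1000"  (len 4)
[9] "0001000"  (len 7)
[10] "001000"  (len 6)
[11] "01000"  (len 5)
[12] "1000"  (len 4)
[13] "0001000"  (len 7)
[14] "001000"  (len 6)
[15] "01000"  (len 5)
[16] "1000"  (len 4)
[17] "0001000"  (len 7)
[18] "001000"  (len 6)
[19] "01000"  (len 5)
[20] "1000"  (len 4)
[21] "0001000"  (len 7)
[22] "001000"  (len 6)

001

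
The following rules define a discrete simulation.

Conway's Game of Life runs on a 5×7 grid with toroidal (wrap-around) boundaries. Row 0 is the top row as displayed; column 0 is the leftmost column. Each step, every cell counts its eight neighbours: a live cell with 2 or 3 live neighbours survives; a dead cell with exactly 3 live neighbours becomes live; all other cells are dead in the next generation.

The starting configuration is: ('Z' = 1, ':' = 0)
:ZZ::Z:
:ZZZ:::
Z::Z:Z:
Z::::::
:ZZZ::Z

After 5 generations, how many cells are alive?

12

t=0: :ZZ::Z:
:ZZZ:::
Z::Z:Z:
Z::::::
:ZZZ::Z
t=1: ::::Z::
Z::Z::Z
Z::ZZ:Z
Z::ZZ::
:::Z::Z
t=2: Z::ZZZZ
Z::Z::Z
:ZZ::::
Z:Z::::
:::Z:Z:
t=3: Z:ZZ:::
:::Z:::
::ZZ::Z
::ZZ:::
ZZZZ:Z:
t=4: Z:::::Z
:Z::Z::
::::Z::
Z:::::Z
Z:::::Z
t=5: :Z:::ZZ
Z::::Z:
Z::::Z:
Z::::ZZ
:Z:::Z:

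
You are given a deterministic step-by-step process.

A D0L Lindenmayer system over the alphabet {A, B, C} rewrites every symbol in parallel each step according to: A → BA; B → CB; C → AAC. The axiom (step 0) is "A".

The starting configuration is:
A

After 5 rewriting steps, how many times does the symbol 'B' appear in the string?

0) A
1) BA
2) CBBA
3) AACCBCBBA
4) BABAAACAACCBAACCBCBBA
5) CBBACBBABABAAACBABAAACAACCBBABAAACAACCBAACCBCBBA

15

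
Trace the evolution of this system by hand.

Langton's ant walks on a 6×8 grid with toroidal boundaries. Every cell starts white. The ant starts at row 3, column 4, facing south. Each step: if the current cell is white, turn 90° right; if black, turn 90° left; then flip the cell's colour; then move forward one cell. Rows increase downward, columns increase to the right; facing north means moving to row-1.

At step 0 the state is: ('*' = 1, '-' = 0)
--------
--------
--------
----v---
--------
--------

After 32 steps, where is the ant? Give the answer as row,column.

[0] --------
--------
--------
----v---
--------
--------
[1] --------
--------
--------
---<*---
--------
--------
[2] --------
--------
---^----
---**---
--------
--------
[3] --------
--------
---*>---
---**---
--------
--------
[4] --------
--------
---**---
---*v---
--------
--------
[5] --------
--------
---**---
---*->--
--------
--------
[6] --------
--------
---**---
---*-*--
-----v--
--------
[7] --------
--------
---**---
---*-*--
----<*--
--------
[8] --------
--------
---**---
---*^*--
----**--
--------
[9] --------
--------
---**---
---**>--
----**--
--------
[10] --------
--------
---**^--
---**---
----**--
--------
[11] --------
--------
---***>-
---**---
----**--
--------
[12] --------
--------
---****-
---**-v-
----**--
--------
[13] --------
--------
---****-
---**<*-
----**--
--------
[14] --------
--------
---**^*-
---****-
----**--
--------
[15] --------
--------
---*<-*-
---****-
----**--
--------
[16] --------
--------
---*--*-
---*v**-
----**--
--------
[17] --------
--------
---*--*-
---*->*-
----**--
--------
[18] --------
--------
---*-^*-
---*--*-
----**--
--------
[19] --------
--------
---*-*>-
---*--*-
----**--
--------
[20] --------
------^-
---*-*--
---*--*-
----**--
--------
[21] --------
------*>
---*-*--
---*--*-
----**--
--------
[22] --------
------**
---*-*-v
---*--*-
----**--
--------
[23] --------
------**
---*-*<*
---*--*-
----**--
--------
[24] --------
------^*
---*-***
---*--*-
----**--
--------
[25] --------
-----<-*
---*-***
---*--*-
----**--
--------
[26] -----^--
-----*-*
---*-***
---*--*-
----**--
--------
[27] -----*>-
-----*-*
---*-***
---*--*-
----**--
--------
[28] -----**-
-----*v*
---*-***
---*--*-
----**--
--------
[29] -----**-
-----<**
---*-***
---*--*-
----**--
--------
[30] -----**-
------**
---*-v**
---*--*-
----**--
--------
[31] -----**-
------**
---*-->*
---*--*-
----**--
--------
[32] -----**-
------^*
---*---*
---*--*-
----**--
--------

1,6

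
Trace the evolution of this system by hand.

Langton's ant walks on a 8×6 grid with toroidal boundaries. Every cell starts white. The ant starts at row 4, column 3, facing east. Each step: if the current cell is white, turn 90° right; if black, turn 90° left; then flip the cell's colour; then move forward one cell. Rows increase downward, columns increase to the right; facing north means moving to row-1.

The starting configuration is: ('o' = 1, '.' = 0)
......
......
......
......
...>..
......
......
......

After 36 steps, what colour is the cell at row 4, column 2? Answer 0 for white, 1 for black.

step 0: ......
......
......
......
...>..
......
......
......
step 1: ......
......
......
......
...o..
...v..
......
......
step 2: ......
......
......
......
...o..
..<o..
......
......
step 3: ......
......
......
......
..^o..
..oo..
......
......
step 4: ......
......
......
......
..o>..
..oo..
......
......
step 5: ......
......
......
...^..
..o...
..oo..
......
......
step 6: ......
......
......
...o>.
..o...
..oo..
......
......
step 7: ......
......
......
...oo.
..o.v.
..oo..
......
......
step 8: ......
......
......
...oo.
..o<o.
..oo..
......
......
step 9: ......
......
......
...^o.
..ooo.
..oo..
......
......
step 10: ......
......
......
..<.o.
..ooo.
..oo..
......
......
step 11: ......
......
..^...
..o.o.
..ooo.
..oo..
......
......
step 12: ......
......
..o>..
..o.o.
..ooo.
..oo..
......
......
step 13: ......
......
..oo..
..ovo.
..ooo.
..oo..
......
......
step 14: ......
......
..oo..
..<oo.
..ooo.
..oo..
......
......
step 15: ......
......
..oo..
...oo.
..voo.
..oo..
......
......
step 16: ......
......
..oo..
...oo.
...>o.
..oo..
......
......
step 17: ......
......
..oo..
...^o.
....o.
..oo..
......
......
step 18: ......
......
..oo..
..<.o.
....o.
..oo..
......
......
step 19: ......
......
..^o..
..o.o.
....o.
..oo..
......
......
step 20: ......
......
.<.o..
..o.o.
....o.
..oo..
......
......
step 21: ......
.^....
.o.o..
..o.o.
....o.
..oo..
......
......
step 22: ......
.o>...
.o.o..
..o.o.
....o.
..oo..
......
......
step 23: ......
.oo...
.ovo..
..o.o.
....o.
..oo..
......
......
step 24: ......
.oo...
.<oo..
..o.o.
....o.
..oo..
......
......
step 25: ......
.oo...
..oo..
.vo.o.
....o.
..oo..
......
......
step 26: ......
.oo...
..oo..
<oo.o.
....o.
..oo..
......
......
step 27: ......
.oo...
^.oo..
ooo.o.
....o.
..oo..
......
......
step 28: ......
.oo...
o>oo..
ooo.o.
....o.
..oo..
......
......
step 29: ......
.oo...
oooo..
ovo.o.
....o.
..oo..
......
......
step 30: ......
.oo...
oooo..
o.>.o.
....o.
..oo..
......
......
step 31: ......
.oo...
oo^o..
o...o.
....o.
..oo..
......
......
step 32: ......
.oo...
o<.o..
o...o.
....o.
..oo..
......
......
step 33: ......
.oo...
o..o..
ov..o.
....o.
..oo..
......
......
step 34: ......
.oo...
o..o..
<o..o.
....o.
..oo..
......
......
step 35: ......
.oo...
o..o..
.o..o.
v...o.
..oo..
......
......
step 36: ......
.oo...
o..o..
.o..o.
o...o<
..oo..
......
......

0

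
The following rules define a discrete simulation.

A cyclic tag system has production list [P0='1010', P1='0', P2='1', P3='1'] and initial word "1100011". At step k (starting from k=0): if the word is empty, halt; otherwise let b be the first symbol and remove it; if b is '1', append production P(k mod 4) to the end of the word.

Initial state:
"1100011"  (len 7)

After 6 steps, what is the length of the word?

0) "1100011"  (len 7)
1) "1000111010"  (len 10)
2) "0001110100"  (len 10)
3) "001110100"  (len 9)
4) "01110100"  (len 8)
5) "1110100"  (len 7)
6) "1101000"  (len 7)

7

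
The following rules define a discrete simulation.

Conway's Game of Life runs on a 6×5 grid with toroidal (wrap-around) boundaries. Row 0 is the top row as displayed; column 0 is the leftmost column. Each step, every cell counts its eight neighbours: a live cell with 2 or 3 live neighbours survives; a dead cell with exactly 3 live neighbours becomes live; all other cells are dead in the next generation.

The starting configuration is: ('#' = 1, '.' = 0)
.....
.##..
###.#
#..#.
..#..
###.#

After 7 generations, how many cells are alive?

9

step 0: .....
.##..
###.#
#..#.
..#..
###.#
step 1: ...#.
..##.
....#
#..#.
..#..
####.
step 2: .....
..###
..#.#
...##
#....
.#.##
step 3: #....
..#.#
#.#..
#..##
#.#..
#...#
step 4: ##.#.
#..##
#.#..
#.##.
.....
#...#
step 5: .###.
...#.
#.#..
..###
##.#.
##..#
step 6: .#.#.
...##
.##..
.....
.....
.....
step 7: ..###
##.##
..##.
.....
.....
.....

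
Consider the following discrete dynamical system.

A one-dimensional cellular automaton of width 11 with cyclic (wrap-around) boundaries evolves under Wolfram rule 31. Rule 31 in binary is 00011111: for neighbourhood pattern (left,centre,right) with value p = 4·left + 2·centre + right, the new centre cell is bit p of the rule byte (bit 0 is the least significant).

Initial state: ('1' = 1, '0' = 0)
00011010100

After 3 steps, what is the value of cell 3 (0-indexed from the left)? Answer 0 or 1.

1

0) 00011010100
1) 11110010111
2) 00001110100
3) 11111000111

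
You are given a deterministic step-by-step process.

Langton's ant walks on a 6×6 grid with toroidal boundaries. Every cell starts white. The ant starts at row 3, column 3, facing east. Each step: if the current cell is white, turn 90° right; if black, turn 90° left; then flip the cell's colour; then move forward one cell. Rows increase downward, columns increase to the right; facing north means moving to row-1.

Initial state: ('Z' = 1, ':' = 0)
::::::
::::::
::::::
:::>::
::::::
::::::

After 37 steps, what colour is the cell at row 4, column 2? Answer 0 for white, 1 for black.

step 0: ::::::
::::::
::::::
:::>::
::::::
::::::
step 1: ::::::
::::::
::::::
:::Z::
:::v::
::::::
step 2: ::::::
::::::
::::::
:::Z::
::<Z::
::::::
step 3: ::::::
::::::
::::::
::^Z::
::ZZ::
::::::
step 4: ::::::
::::::
::::::
::Z>::
::ZZ::
::::::
step 5: ::::::
::::::
:::^::
::Z:::
::ZZ::
::::::
step 6: ::::::
::::::
:::Z>:
::Z:::
::ZZ::
::::::
step 7: ::::::
::::::
:::ZZ:
::Z:v:
::ZZ::
::::::
step 8: ::::::
::::::
:::ZZ:
::Z<Z:
::ZZ::
::::::
step 9: ::::::
::::::
:::^Z:
::ZZZ:
::ZZ::
::::::
step 10: ::::::
::::::
::<:Z:
::ZZZ:
::ZZ::
::::::
step 11: ::::::
::^:::
::Z:Z:
::ZZZ:
::ZZ::
::::::
step 12: ::::::
::Z>::
::Z:Z:
::ZZZ:
::ZZ::
::::::
step 13: ::::::
::ZZ::
::ZvZ:
::ZZZ:
::ZZ::
::::::
step 14: ::::::
::ZZ::
::<ZZ:
::ZZZ:
::ZZ::
::::::
step 15: ::::::
::ZZ::
:::ZZ:
::vZZ:
::ZZ::
::::::
step 16: ::::::
::ZZ::
:::ZZ:
:::>Z:
::ZZ::
::::::
step 17: ::::::
::ZZ::
:::^Z:
::::Z:
::ZZ::
::::::
step 18: ::::::
::ZZ::
::<:Z:
::::Z:
::ZZ::
::::::
step 19: ::::::
::^Z::
::Z:Z:
::::Z:
::ZZ::
::::::
step 20: ::::::
:<:Z::
::Z:Z:
::::Z:
::ZZ::
::::::
step 21: :^::::
:Z:Z::
::Z:Z:
::::Z:
::ZZ::
::::::
step 22: :Z>:::
:Z:Z::
::Z:Z:
::::Z:
::ZZ::
::::::
step 23: :ZZ:::
:ZvZ::
::Z:Z:
::::Z:
::ZZ::
::::::
step 24: :ZZ:::
:<ZZ::
::Z:Z:
::::Z:
::ZZ::
::::::
step 25: :ZZ:::
::ZZ::
:vZ:Z:
::::Z:
::ZZ::
::::::
step 26: :ZZ:::
::ZZ::
<ZZ:Z:
::::Z:
::ZZ::
::::::
step 27: :ZZ:::
^:ZZ::
ZZZ:Z:
::::Z:
::ZZ::
::::::
step 28: :ZZ:::
Z>ZZ::
ZZZ:Z:
::::Z:
::ZZ::
::::::
step 29: :ZZ:::
ZZZZ::
ZvZ:Z:
::::Z:
::ZZ::
::::::
step 30: :ZZ:::
ZZZZ::
Z:>:Z:
::::Z:
::ZZ::
::::::
step 31: :ZZ:::
ZZ^Z::
Z:::Z:
::::Z:
::ZZ::
::::::
step 32: :ZZ:::
Z<:Z::
Z:::Z:
::::Z:
::ZZ::
::::::
step 33: :ZZ:::
Z::Z::
Zv::Z:
::::Z:
::ZZ::
::::::
step 34: :ZZ:::
Z::Z::
<Z::Z:
::::Z:
::ZZ::
::::::
step 35: :ZZ:::
Z::Z::
:Z::Z:
v:::Z:
::ZZ::
::::::
step 36: :ZZ:::
Z::Z::
:Z::Z:
Z:::Z<
::ZZ::
::::::
step 37: :ZZ:::
Z::Z::
:Z::Z^
Z:::ZZ
::ZZ::
::::::

1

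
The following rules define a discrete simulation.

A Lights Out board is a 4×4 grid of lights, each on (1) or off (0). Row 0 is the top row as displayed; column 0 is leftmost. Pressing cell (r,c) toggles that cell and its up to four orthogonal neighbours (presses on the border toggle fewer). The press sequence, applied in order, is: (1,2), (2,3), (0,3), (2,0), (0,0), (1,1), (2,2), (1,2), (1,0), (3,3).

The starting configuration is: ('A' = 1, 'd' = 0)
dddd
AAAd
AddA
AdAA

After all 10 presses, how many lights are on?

9

0) dddd
AAAd
AddA
AdAA
1) ddAd
AddA
AdAA
AdAA
2) ddAd
Addd
Addd
AdAd
3) dddA
AddA
Addd
AdAd
4) dddA
dddA
dAdd
ddAd
5) AAdA
AddA
dAdd
ddAd
6) AddA
dAAA
dddd
ddAd
7) AddA
dAdA
dAAA
dddd
8) AdAA
ddAd
dAdA
dddd
9) ddAA
AAAd
AAdA
dddd
10) ddAA
AAAd
AAdd
ddAA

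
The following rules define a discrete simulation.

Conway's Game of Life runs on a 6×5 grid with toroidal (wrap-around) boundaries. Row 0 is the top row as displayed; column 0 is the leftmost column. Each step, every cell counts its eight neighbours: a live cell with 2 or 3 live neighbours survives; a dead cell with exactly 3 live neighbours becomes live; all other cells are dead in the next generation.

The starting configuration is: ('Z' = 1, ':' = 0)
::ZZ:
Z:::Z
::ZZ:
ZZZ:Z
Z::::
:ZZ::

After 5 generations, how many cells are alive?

16

t=0: ::ZZ:
Z:::Z
::ZZ:
ZZZ:Z
Z::::
:ZZ::
t=1: Z:ZZZ
:Z::Z
::Z::
Z:Z:Z
:::ZZ
:ZZZ:
t=2: :::::
:Z::Z
::Z:Z
ZZZ:Z
:::::
:Z:::
t=3: Z::::
Z::Z:
::Z:Z
ZZZ:Z
::Z::
:::::
t=4: ::::Z
ZZ:Z:
::Z::
Z:Z:Z
Z:ZZ:
:::::
t=5: Z:::Z
ZZZZZ
::Z::
Z:Z:Z
Z:ZZ:
:::ZZ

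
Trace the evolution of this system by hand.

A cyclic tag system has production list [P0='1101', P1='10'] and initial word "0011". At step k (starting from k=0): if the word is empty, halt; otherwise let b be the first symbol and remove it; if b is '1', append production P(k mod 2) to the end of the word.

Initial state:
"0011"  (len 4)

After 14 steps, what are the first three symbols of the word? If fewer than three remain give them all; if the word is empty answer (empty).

k=0  "0011"  (len 4)
k=1  "011"  (len 3)
k=2  "11"  (len 2)
k=3  "11101"  (len 5)
k=4  "110110"  (len 6)
k=5  "101101101"  (len 9)
k=6  "0110110110"  (len 10)
k=7  "110110110"  (len 9)
k=8  "1011011010"  (len 10)
k=9  "0110110101101"  (len 13)
k=10  "110110101101"  (len 12)
k=11  "101101011011101"  (len 15)
k=12  "0110101101110110"  (len 16)
k=13  "110101101110110"  (len 15)
k=14  "1010110111011010"  (len 16)

101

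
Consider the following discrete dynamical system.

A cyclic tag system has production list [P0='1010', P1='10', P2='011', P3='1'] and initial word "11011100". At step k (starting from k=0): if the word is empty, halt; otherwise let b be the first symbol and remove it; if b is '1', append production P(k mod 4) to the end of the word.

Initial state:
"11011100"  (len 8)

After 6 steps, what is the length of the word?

0) "11011100"  (len 8)
1) "10111001010"  (len 11)
2) "011100101010"  (len 12)
3) "11100101010"  (len 11)
4) "11001010101"  (len 11)
5) "10010101011010"  (len 14)
6) "001010101101010"  (len 15)

15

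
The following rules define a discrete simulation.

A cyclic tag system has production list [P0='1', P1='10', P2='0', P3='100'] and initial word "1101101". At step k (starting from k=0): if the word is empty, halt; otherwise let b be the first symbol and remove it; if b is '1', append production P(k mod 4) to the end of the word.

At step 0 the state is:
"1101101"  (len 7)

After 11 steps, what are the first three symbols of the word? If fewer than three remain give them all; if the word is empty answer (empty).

[0] "1101101"  (len 7)
[1] "1011011"  (len 7)
[2] "01101110"  (len 8)
[3] "1101110"  (len 7)
[4] "101110100"  (len 9)
[5] "011101001"  (len 9)
[6] "11101001"  (len 8)
[7] "11010010"  (len 8)
[8] "1010010100"  (len 10)
[9] "0100101001"  (len 10)
[10] "100101001"  (len 9)
[11] "001010010"  (len 9)

001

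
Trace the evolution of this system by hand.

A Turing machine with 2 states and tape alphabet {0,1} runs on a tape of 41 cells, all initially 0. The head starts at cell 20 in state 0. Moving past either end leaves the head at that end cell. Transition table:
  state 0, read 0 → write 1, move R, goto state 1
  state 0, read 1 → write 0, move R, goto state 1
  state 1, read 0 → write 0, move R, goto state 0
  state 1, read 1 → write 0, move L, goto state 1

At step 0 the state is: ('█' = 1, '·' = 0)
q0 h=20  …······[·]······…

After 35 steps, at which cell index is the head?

t=0: q0 h=20  …······[·]······…
t=1: q1 h=21  …·····█[·]······…
t=2: q0 h=22  …····█·[·]······…
t=3: q1 h=23  …···█·█[·]······…
t=4: q0 h=24  …··█·█·[·]······…
t=5: q1 h=25  …·█·█·█[·]······…
t=6: q0 h=26  …█·█·█·[·]······…
t=7: q1 h=27  …·█·█·█[·]······…
t=8: q0 h=28  …█·█·█·[·]······…
t=9: q1 h=29  …·█·█·█[·]······…
t=10: q0 h=30  …█·█·█·[·]······…
t=11: q1 h=31  …·█·█·█[·]······…
t=12: q0 h=32  …█·█·█·[·]······…
t=13: q1 h=33  …·█·█·█[·]······…
t=14: q0 h=34  …█·█·█·[·]······|
t=15: q1 h=35  …·█·█·█[·]·····|
t=16: q0 h=36  …█·█·█·[·]····|
t=17: q1 h=37  …·█·█·█[·]···|
t=18: q0 h=38  …█·█·█·[·]··|
t=19: q1 h=39  …·█·█·█[·]·|
t=20: q0 h=40  …█·█·█·[·]|
t=21: q1 h=40  …█·█·█·[█]|
t=22: q1 h=39  …·█·█·█[·]·|
t=23: q0 h=40  …█·█·█·[·]|
t=24: q1 h=40  …█·█·█·[█]|
t=25: q1 h=39  …·█·█·█[·]·|
t=26: q0 h=40  …█·█·█·[·]|
t=27: q1 h=40  …█·█·█·[█]|
t=28: q1 h=39  …·█·█·█[·]·|
t=29: q0 h=40  …█·█·█·[·]|
t=30: q1 h=40  …█·█·█·[█]|
t=31: q1 h=39  …·█·█·█[·]·|
t=32: q0 h=40  …█·█·█·[·]|
t=33: q1 h=40  …█·█·█·[█]|
t=34: q1 h=39  …·█·█·█[·]·|
t=35: q0 h=40  …█·█·█·[·]|

40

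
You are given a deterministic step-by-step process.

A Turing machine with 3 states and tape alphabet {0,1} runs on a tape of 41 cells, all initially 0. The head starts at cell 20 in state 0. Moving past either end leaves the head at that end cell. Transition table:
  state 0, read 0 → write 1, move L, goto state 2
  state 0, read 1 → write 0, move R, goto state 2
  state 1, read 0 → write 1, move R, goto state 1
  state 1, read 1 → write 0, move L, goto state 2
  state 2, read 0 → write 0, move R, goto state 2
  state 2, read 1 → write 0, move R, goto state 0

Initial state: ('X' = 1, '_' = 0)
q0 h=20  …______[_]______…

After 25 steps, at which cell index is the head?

27

k=0  q0 h=20  …______[_]______…
k=1  q2 h=19  …______[_]X_____…
k=2  q2 h=20  …______[X]______…
k=3  q0 h=21  …______[_]______…
k=4  q2 h=20  …______[_]X_____…
k=5  q2 h=21  …______[X]______…
k=6  q0 h=22  …______[_]______…
k=7  q2 h=21  …______[_]X_____…
k=8  q2 h=22  …______[X]______…
k=9  q0 h=23  …______[_]______…
k=10  q2 h=22  …______[_]X_____…
k=11  q2 h=23  …______[X]______…
k=12  q0 h=24  …______[_]______…
k=13  q2 h=23  …______[_]X_____…
k=14  q2 h=24  …______[X]______…
k=15  q0 h=25  …______[_]______…
k=16  q2 h=24  …______[_]X_____…
k=17  q2 h=25  …______[X]______…
k=18  q0 h=26  …______[_]______…
k=19  q2 h=25  …______[_]X_____…
k=20  q2 h=26  …______[X]______…
k=21  q0 h=27  …______[_]______…
k=22  q2 h=26  …______[_]X_____…
k=23  q2 h=27  …______[X]______…
k=24  q0 h=28  …______[_]______…
k=25  q2 h=27  …______[_]X_____…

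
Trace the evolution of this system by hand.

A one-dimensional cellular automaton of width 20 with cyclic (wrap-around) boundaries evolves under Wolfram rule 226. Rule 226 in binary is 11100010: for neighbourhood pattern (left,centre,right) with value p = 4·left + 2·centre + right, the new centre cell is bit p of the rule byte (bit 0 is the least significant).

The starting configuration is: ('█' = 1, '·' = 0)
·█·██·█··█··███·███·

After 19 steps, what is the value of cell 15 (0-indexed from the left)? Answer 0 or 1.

1

step 0: ·█·██·█··█··███·███·
step 1: █·█·██··█··█·███·██·
step 2: ·█·█·█·█··█·█·███·██
step 3: █·█·█·█··█·█·█·███·█
step 4: ██·█·█··█·█·█·█·███·
step 5: ·██·█··█·█·█·█·█·███
step 6: █·██··█·█·█·█·█·█·██
step 7: ██·█·█·█·█·█·█·█·█·█
step 8: ███·█·█·█·█·█·█·█·█·
step 9: ·███·█·█·█·█·█·█·█·█
step 10: █·███·█·█·█·█·█·█·█·
step 11: ·█·███·█·█·█·█·█·█·█
step 12: █·█·███·█·█·█·█·█·█·
step 13: ·█·█·███·█·█·█·█·█·█
step 14: █·█·█·███·█·█·█·█·█·
step 15: ·█·█·█·███·█·█·█·█·█
step 16: █·█·█·█·███·█·█·█·█·
step 17: ·█·█·█·█·███·█·█·█·█
step 18: █·█·█·█·█·███·█·█·█·
step 19: ·█·█·█·█·█·███·█·█·█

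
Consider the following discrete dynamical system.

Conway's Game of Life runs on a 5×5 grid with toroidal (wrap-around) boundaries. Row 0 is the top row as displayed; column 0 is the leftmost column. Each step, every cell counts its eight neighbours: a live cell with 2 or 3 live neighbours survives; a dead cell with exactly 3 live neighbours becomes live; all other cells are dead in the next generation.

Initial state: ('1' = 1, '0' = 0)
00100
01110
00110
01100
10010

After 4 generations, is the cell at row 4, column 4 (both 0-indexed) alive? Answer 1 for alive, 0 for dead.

1

t=0: 00100
01110
00110
01100
10010
t=1: 00001
01000
00000
01001
00010
t=2: 00000
00000
10000
00000
10011
t=3: 00001
00000
00000
10000
00001
t=4: 00000
00000
00000
00000
10001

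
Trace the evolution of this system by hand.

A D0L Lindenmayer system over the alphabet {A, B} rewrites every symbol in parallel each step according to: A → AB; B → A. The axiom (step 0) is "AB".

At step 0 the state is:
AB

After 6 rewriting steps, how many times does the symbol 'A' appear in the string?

k=0  AB
k=1  ABA
k=2  ABAAB
k=3  ABAABABA
k=4  ABAABABAABAAB
k=5  ABAABABAABAABABAABABA
k=6  ABAABABAABAABABAABABAABAABABAABAAB

21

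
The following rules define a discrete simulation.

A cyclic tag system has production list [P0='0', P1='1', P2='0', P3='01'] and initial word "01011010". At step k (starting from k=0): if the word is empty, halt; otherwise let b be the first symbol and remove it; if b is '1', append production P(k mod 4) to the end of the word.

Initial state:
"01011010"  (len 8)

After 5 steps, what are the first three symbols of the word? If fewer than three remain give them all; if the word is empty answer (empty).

010

k=0  "01011010"  (len 8)
k=1  "1011010"  (len 7)
k=2  "0110101"  (len 7)
k=3  "110101"  (len 6)
k=4  "1010101"  (len 7)
k=5  "0101010"  (len 7)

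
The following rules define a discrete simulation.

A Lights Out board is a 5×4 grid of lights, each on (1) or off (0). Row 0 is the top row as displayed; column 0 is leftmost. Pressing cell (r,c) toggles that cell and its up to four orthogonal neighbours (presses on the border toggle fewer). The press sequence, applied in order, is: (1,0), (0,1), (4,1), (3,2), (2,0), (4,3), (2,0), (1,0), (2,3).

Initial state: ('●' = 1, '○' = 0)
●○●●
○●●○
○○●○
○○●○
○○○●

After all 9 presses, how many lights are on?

step 0: ●○●●
○●●○
○○●○
○○●○
○○○●
step 1: ○○●●
●○●○
●○●○
○○●○
○○○●
step 2: ●●○●
●●●○
●○●○
○○●○
○○○●
step 3: ●●○●
●●●○
●○●○
○●●○
●●●●
step 4: ●●○●
●●●○
●○○○
○○○●
●●○●
step 5: ●●○●
○●●○
○●○○
●○○●
●●○●
step 6: ●●○●
○●●○
○●○○
●○○○
●●●○
step 7: ●●○●
●●●○
●○○○
○○○○
●●●○
step 8: ○●○●
○○●○
○○○○
○○○○
●●●○
step 9: ○●○●
○○●●
○○●●
○○○●
●●●○

10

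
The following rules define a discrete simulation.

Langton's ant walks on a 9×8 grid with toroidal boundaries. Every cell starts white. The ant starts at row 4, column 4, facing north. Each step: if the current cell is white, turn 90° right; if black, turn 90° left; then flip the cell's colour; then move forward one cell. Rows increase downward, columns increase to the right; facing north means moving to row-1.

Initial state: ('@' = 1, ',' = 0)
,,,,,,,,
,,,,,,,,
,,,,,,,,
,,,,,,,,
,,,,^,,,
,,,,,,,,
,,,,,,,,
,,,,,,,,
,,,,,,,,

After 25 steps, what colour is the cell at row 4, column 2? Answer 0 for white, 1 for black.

t=0: ,,,,,,,,
,,,,,,,,
,,,,,,,,
,,,,,,,,
,,,,^,,,
,,,,,,,,
,,,,,,,,
,,,,,,,,
,,,,,,,,
t=1: ,,,,,,,,
,,,,,,,,
,,,,,,,,
,,,,,,,,
,,,,@>,,
,,,,,,,,
,,,,,,,,
,,,,,,,,
,,,,,,,,
t=2: ,,,,,,,,
,,,,,,,,
,,,,,,,,
,,,,,,,,
,,,,@@,,
,,,,,v,,
,,,,,,,,
,,,,,,,,
,,,,,,,,
t=3: ,,,,,,,,
,,,,,,,,
,,,,,,,,
,,,,,,,,
,,,,@@,,
,,,,<@,,
,,,,,,,,
,,,,,,,,
,,,,,,,,
t=4: ,,,,,,,,
,,,,,,,,
,,,,,,,,
,,,,,,,,
,,,,^@,,
,,,,@@,,
,,,,,,,,
,,,,,,,,
,,,,,,,,
t=5: ,,,,,,,,
,,,,,,,,
,,,,,,,,
,,,,,,,,
,,,<,@,,
,,,,@@,,
,,,,,,,,
,,,,,,,,
,,,,,,,,
t=6: ,,,,,,,,
,,,,,,,,
,,,,,,,,
,,,^,,,,
,,,@,@,,
,,,,@@,,
,,,,,,,,
,,,,,,,,
,,,,,,,,
t=7: ,,,,,,,,
,,,,,,,,
,,,,,,,,
,,,@>,,,
,,,@,@,,
,,,,@@,,
,,,,,,,,
,,,,,,,,
,,,,,,,,
t=8: ,,,,,,,,
,,,,,,,,
,,,,,,,,
,,,@@,,,
,,,@v@,,
,,,,@@,,
,,,,,,,,
,,,,,,,,
,,,,,,,,
t=9: ,,,,,,,,
,,,,,,,,
,,,,,,,,
,,,@@,,,
,,,<@@,,
,,,,@@,,
,,,,,,,,
,,,,,,,,
,,,,,,,,
t=10: ,,,,,,,,
,,,,,,,,
,,,,,,,,
,,,@@,,,
,,,,@@,,
,,,v@@,,
,,,,,,,,
,,,,,,,,
,,,,,,,,
t=11: ,,,,,,,,
,,,,,,,,
,,,,,,,,
,,,@@,,,
,,,,@@,,
,,<@@@,,
,,,,,,,,
,,,,,,,,
,,,,,,,,
t=12: ,,,,,,,,
,,,,,,,,
,,,,,,,,
,,,@@,,,
,,^,@@,,
,,@@@@,,
,,,,,,,,
,,,,,,,,
,,,,,,,,
t=13: ,,,,,,,,
,,,,,,,,
,,,,,,,,
,,,@@,,,
,,@>@@,,
,,@@@@,,
,,,,,,,,
,,,,,,,,
,,,,,,,,
t=14: ,,,,,,,,
,,,,,,,,
,,,,,,,,
,,,@@,,,
,,@@@@,,
,,@v@@,,
,,,,,,,,
,,,,,,,,
,,,,,,,,
t=15: ,,,,,,,,
,,,,,,,,
,,,,,,,,
,,,@@,,,
,,@@@@,,
,,@,>@,,
,,,,,,,,
,,,,,,,,
,,,,,,,,
t=16: ,,,,,,,,
,,,,,,,,
,,,,,,,,
,,,@@,,,
,,@@^@,,
,,@,,@,,
,,,,,,,,
,,,,,,,,
,,,,,,,,
t=17: ,,,,,,,,
,,,,,,,,
,,,,,,,,
,,,@@,,,
,,@<,@,,
,,@,,@,,
,,,,,,,,
,,,,,,,,
,,,,,,,,
t=18: ,,,,,,,,
,,,,,,,,
,,,,,,,,
,,,@@,,,
,,@,,@,,
,,@v,@,,
,,,,,,,,
,,,,,,,,
,,,,,,,,
t=19: ,,,,,,,,
,,,,,,,,
,,,,,,,,
,,,@@,,,
,,@,,@,,
,,<@,@,,
,,,,,,,,
,,,,,,,,
,,,,,,,,
t=20: ,,,,,,,,
,,,,,,,,
,,,,,,,,
,,,@@,,,
,,@,,@,,
,,,@,@,,
,,v,,,,,
,,,,,,,,
,,,,,,,,
t=21: ,,,,,,,,
,,,,,,,,
,,,,,,,,
,,,@@,,,
,,@,,@,,
,,,@,@,,
,<@,,,,,
,,,,,,,,
,,,,,,,,
t=22: ,,,,,,,,
,,,,,,,,
,,,,,,,,
,,,@@,,,
,,@,,@,,
,^,@,@,,
,@@,,,,,
,,,,,,,,
,,,,,,,,
t=23: ,,,,,,,,
,,,,,,,,
,,,,,,,,
,,,@@,,,
,,@,,@,,
,@>@,@,,
,@@,,,,,
,,,,,,,,
,,,,,,,,
t=24: ,,,,,,,,
,,,,,,,,
,,,,,,,,
,,,@@,,,
,,@,,@,,
,@@@,@,,
,@v,,,,,
,,,,,,,,
,,,,,,,,
t=25: ,,,,,,,,
,,,,,,,,
,,,,,,,,
,,,@@,,,
,,@,,@,,
,@@@,@,,
,@,>,,,,
,,,,,,,,
,,,,,,,,

1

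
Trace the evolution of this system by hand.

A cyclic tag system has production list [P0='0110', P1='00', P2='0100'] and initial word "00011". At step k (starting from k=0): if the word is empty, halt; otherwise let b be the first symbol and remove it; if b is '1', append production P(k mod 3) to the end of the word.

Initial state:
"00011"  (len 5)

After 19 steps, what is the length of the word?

t=0: "00011"  (len 5)
t=1: "0011"  (len 4)
t=2: "011"  (len 3)
t=3: "11"  (len 2)
t=4: "10110"  (len 5)
t=5: "011000"  (len 6)
t=6: "11000"  (len 5)
t=7: "10000110"  (len 8)
t=8: "000011000"  (len 9)
t=9: "00011000"  (len 8)
t=10: "0011000"  (len 7)
t=11: "011000"  (len 6)
t=12: "11000"  (len 5)
t=13: "10000110"  (len 8)
t=14: "000011000"  (len 9)
t=15: "00011000"  (len 8)
t=16: "0011000"  (len 7)
t=17: "011000"  (len 6)
t=18: "11000"  (len 5)
t=19: "10000110"  (len 8)

8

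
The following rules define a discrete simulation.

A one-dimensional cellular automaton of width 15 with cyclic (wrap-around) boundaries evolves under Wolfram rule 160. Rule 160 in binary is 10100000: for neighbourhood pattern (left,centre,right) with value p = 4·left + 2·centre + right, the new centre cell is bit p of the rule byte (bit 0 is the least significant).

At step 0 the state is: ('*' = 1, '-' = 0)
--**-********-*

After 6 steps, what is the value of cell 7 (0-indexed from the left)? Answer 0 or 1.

0

step 0: --**-********-*
step 1: ----*-******-*-
step 2: -----*-****-*--
step 3: ------*-**-*---
step 4: -------*--*----
step 5: ---------------
step 6: ---------------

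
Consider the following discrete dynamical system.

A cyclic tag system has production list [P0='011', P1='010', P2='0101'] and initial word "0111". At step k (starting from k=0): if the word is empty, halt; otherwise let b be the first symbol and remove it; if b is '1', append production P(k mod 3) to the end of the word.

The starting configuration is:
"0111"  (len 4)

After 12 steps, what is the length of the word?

13

k=0  "0111"  (len 4)
k=1  "111"  (len 3)
k=2  "11010"  (len 5)
k=3  "10100101"  (len 8)
k=4  "0100101011"  (len 10)
k=5  "100101011"  (len 9)
k=6  "001010110101"  (len 12)
k=7  "01010110101"  (len 11)
k=8  "1010110101"  (len 10)
k=9  "0101101010101"  (len 13)
k=10  "101101010101"  (len 12)
k=11  "01101010101010"  (len 14)
k=12  "1101010101010"  (len 13)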